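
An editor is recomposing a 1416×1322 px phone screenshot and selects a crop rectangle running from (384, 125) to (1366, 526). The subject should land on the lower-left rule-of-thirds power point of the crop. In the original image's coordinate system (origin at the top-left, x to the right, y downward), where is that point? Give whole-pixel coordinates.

x = 711 px, y = 392 px

Crop width = 1366 − 384 = 982 px; one third is 327.33 px.
Crop height = 526 − 125 = 401 px; one third is 133.67 px.
The lower-left point is one-third across and two-thirds down within the crop:
x = 384 + 1 × 327.33 ≈ 711; y = 125 + 2 × 133.67 ≈ 392.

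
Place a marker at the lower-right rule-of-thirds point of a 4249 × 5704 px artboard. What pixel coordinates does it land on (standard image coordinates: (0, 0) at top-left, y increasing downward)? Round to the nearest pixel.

x = 2833 px, y = 3803 px

The lower-right point sits two-thirds of the way across and two-thirds of the way down.
x = 2 × 4249/3 ≈ 2833; y = 2 × 5704/3 ≈ 3803.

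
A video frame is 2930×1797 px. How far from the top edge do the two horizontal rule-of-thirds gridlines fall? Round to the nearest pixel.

1797 / 3 = 599, so the horizontal lines sit at one and two thirds of 1797.

y = 599 px and y = 1198 px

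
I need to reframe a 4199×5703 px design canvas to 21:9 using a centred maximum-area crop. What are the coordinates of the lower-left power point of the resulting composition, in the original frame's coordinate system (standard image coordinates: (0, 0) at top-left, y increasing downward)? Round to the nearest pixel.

4199/5703 < 21/9, so the 21:9 crop keeps the full width 4199 and trims height to 4199 × 9/21 = 1799.57 px.
Top offset = (5703 − 1799.57)/2 = 1951.71 px; left offset = 0.
Lower-left is one-third across and two-thirds down within the crop:
x = 0.00 + 1 × 4199.00/3 ≈ 1400; y = 1951.71 + 2 × 1799.57/3 ≈ 3151.

(1400, 3151)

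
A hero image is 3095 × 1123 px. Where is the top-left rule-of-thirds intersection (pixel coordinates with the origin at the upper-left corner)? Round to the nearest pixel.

The top-left point sits one-third of the way across and one-third of the way down.
x = 1 × 3095/3 ≈ 1032; y = 1 × 1123/3 ≈ 374.

(1032, 374)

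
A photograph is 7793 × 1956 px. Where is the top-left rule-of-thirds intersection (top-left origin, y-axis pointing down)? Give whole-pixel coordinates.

(2598, 652)

The top-left point sits one-third of the way across and one-third of the way down.
x = 1 × 7793/3 ≈ 2598; y = 1 × 1956/3 ≈ 652.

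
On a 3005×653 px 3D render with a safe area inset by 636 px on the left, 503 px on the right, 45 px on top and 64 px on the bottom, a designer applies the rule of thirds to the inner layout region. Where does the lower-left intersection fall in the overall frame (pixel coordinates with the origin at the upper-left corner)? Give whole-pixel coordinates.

Content width = 3005 − 636 − 503 = 1866 px; content height = 653 − 45 − 64 = 544 px.
Lower-left is one-third across and two-thirds down within the inner layout region.
x = 636 + 1 × 1866/3 = 636 + 622.00 ≈ 1258
y = 45 + 2 × 544/3 = 45 + 362.67 ≈ 408

x = 1258 px, y = 408 px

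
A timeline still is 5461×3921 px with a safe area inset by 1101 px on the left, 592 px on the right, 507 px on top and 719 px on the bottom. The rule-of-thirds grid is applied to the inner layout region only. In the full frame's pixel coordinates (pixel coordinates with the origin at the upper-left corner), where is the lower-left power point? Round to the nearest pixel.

(2357, 2304)

Content width = 5461 − 1101 − 592 = 3768 px; content height = 3921 − 507 − 719 = 2695 px.
Lower-left is one-third across and two-thirds down within the inner layout region.
x = 1101 + 1 × 3768/3 = 1101 + 1256.00 ≈ 2357
y = 507 + 2 × 2695/3 = 507 + 1796.67 ≈ 2304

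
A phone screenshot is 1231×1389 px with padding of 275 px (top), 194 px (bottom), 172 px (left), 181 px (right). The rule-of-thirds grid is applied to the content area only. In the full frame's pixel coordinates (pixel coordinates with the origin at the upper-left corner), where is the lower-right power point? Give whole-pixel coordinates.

Content width = 1231 − 172 − 181 = 878 px; content height = 1389 − 275 − 194 = 920 px.
Lower-right is two-thirds across and two-thirds down within the content area.
x = 172 + 2 × 878/3 = 172 + 585.33 ≈ 757
y = 275 + 2 × 920/3 = 275 + 613.33 ≈ 888

(757, 888)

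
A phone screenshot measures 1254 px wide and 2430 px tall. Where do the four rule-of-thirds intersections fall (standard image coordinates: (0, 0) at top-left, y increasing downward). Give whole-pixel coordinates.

(418, 810), (836, 810), (418, 1620), (836, 1620)

One third of 1254 is 418; one third of 2430 is 810.
Vertical third lines at x = 418 and x = 836; horizontal third lines at y = 810 and y = 1620.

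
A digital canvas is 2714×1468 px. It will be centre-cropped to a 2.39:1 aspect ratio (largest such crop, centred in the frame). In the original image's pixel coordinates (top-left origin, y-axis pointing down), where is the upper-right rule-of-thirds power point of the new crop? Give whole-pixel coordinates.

2714/1468 < 2.39/1, so the 2.39:1 crop keeps the full width 2714 and trims height to 2714 × 1/2.39 = 1135.56 px.
Top offset = (1468 − 1135.56)/2 = 166.22 px; left offset = 0.
Upper-right is two-thirds across and one-third down within the crop:
x = 0.00 + 2 × 2714.00/3 ≈ 1809; y = 166.22 + 1 × 1135.56/3 ≈ 545.

x = 1809 px, y = 545 px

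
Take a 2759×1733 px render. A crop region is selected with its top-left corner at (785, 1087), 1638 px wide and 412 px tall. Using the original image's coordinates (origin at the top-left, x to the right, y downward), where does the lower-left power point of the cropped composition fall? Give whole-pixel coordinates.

One third of the crop width 1638 is 546.00 px.
One third of the crop height 412 is 137.33 px.
The lower-left point is one-third across and two-thirds down within the crop:
x = 785 + 1 × 546.00 ≈ 1331; y = 1087 + 2 × 137.33 ≈ 1362.

(1331, 1362)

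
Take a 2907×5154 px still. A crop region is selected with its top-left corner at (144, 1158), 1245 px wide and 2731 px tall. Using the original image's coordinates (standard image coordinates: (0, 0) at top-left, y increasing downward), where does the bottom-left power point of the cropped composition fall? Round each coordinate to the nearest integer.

(559, 2979)

One third of the crop width 1245 is 415.00 px.
One third of the crop height 2731 is 910.33 px.
The bottom-left point is one-third across and two-thirds down within the crop:
x = 144 + 1 × 415.00 ≈ 559; y = 1158 + 2 × 910.33 ≈ 2979.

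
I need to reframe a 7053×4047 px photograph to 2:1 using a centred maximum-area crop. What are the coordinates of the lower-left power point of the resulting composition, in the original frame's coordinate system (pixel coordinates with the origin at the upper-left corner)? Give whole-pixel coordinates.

(2351, 2611)

7053/4047 < 2/1, so the 2:1 crop keeps the full width 7053 and trims height to 7053 × 1/2 = 3526.50 px.
Top offset = (4047 − 3526.50)/2 = 260.25 px; left offset = 0.
Lower-left is one-third across and two-thirds down within the crop:
x = 0.00 + 1 × 7053.00/3 ≈ 2351; y = 260.25 + 2 × 3526.50/3 ≈ 2611.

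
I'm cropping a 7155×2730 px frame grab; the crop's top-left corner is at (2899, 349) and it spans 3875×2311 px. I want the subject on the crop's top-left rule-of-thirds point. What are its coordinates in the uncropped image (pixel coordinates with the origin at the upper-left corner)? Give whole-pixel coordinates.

(4191, 1119)

One third of the crop width 3875 is 1291.67 px.
One third of the crop height 2311 is 770.33 px.
The top-left point is one-third across and one-third down within the crop:
x = 2899 + 1 × 1291.67 ≈ 4191; y = 349 + 1 × 770.33 ≈ 1119.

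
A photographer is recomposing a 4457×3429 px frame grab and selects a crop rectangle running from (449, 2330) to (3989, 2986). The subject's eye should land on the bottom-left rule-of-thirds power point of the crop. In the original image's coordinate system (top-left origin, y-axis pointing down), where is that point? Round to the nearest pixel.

Crop width = 3989 − 449 = 3540 px; one third is 1180.00 px.
Crop height = 2986 − 2330 = 656 px; one third is 218.67 px.
The bottom-left point is one-third across and two-thirds down within the crop:
x = 449 + 1 × 1180.00 ≈ 1629; y = 2330 + 2 × 218.67 ≈ 2767.

x = 1629 px, y = 2767 px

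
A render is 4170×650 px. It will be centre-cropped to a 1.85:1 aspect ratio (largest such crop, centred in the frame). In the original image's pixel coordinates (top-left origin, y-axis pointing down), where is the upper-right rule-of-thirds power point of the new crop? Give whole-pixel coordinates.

4170/650 > 1.85/1, so the 1.85:1 crop keeps the full height 650 and trims width to 650 × 1.85/1 = 1202.50 px.
Left offset = (4170 − 1202.50)/2 = 1483.75 px; top offset = 0.
Upper-right is two-thirds across and one-third down within the crop:
x = 1483.75 + 2 × 1202.50/3 ≈ 2285; y = 0.00 + 1 × 650.00/3 ≈ 217.

x = 2285 px, y = 217 px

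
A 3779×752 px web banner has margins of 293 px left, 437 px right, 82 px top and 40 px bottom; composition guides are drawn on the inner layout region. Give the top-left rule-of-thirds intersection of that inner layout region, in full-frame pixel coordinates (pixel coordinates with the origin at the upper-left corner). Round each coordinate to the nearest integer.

x = 1309 px, y = 292 px

Content width = 3779 − 293 − 437 = 3049 px; content height = 752 − 82 − 40 = 630 px.
Top-left is one-third across and one-third down within the inner layout region.
x = 293 + 1 × 3049/3 = 293 + 1016.33 ≈ 1309
y = 82 + 1 × 630/3 = 82 + 210.00 ≈ 292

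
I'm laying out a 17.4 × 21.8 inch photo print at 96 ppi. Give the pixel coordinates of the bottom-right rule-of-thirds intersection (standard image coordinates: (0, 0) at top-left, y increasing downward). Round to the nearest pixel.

x = 1114 px, y = 1395 px

In pixels the canvas is 17.4 × 96 = 1670.4 wide and 21.8 × 96 = 2092.8 tall.
The bottom-right point is two-thirds across and two-thirds down:
x = 2 × 1670.4/3 ≈ 1114; y = 2 × 2092.8/3 ≈ 1395.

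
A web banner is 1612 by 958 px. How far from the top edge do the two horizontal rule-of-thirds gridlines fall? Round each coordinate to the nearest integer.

319 px and 639 px

958 / 3 = 319.33, so the horizontal lines sit at one and two thirds of 958.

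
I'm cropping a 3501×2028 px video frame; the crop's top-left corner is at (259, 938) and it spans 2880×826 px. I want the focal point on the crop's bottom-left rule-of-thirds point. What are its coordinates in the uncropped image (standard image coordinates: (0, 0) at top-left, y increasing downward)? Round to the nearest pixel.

x = 1219 px, y = 1489 px

One third of the crop width 2880 is 960.00 px.
One third of the crop height 826 is 275.33 px.
The bottom-left point is one-third across and two-thirds down within the crop:
x = 259 + 1 × 960.00 ≈ 1219; y = 938 + 2 × 275.33 ≈ 1489.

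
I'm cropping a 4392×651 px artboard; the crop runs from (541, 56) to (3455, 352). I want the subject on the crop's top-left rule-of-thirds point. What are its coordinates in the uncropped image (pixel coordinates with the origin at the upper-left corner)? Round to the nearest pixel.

Crop width = 3455 − 541 = 2914 px; one third is 971.33 px.
Crop height = 352 − 56 = 296 px; one third is 98.67 px.
The top-left point is one-third across and one-third down within the crop:
x = 541 + 1 × 971.33 ≈ 1512; y = 56 + 1 × 98.67 ≈ 155.

(1512, 155)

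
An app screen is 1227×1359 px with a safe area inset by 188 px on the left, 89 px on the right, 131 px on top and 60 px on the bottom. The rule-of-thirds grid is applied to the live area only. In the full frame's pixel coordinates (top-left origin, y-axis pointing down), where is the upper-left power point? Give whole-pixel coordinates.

Content width = 1227 − 188 − 89 = 950 px; content height = 1359 − 131 − 60 = 1168 px.
Upper-left is one-third across and one-third down within the live area.
x = 188 + 1 × 950/3 = 188 + 316.67 ≈ 505
y = 131 + 1 × 1168/3 = 131 + 389.33 ≈ 520

(505, 520)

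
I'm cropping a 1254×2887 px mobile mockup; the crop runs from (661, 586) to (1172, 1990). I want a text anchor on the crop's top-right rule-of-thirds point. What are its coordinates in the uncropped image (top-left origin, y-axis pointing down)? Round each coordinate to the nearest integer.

x = 1002 px, y = 1054 px

Crop width = 1172 − 661 = 511 px; one third is 170.33 px.
Crop height = 1990 − 586 = 1404 px; one third is 468.00 px.
The top-right point is two-thirds across and one-third down within the crop:
x = 661 + 2 × 170.33 ≈ 1002; y = 586 + 1 × 468.00 ≈ 1054.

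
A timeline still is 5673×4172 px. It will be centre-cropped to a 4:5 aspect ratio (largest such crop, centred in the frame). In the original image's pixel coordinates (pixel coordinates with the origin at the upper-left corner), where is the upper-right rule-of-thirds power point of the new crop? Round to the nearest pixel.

5673/4172 > 4/5, so the 4:5 crop keeps the full height 4172 and trims width to 4172 × 4/5 = 3337.60 px.
Left offset = (5673 − 3337.60)/2 = 1167.70 px; top offset = 0.
Upper-right is two-thirds across and one-third down within the crop:
x = 1167.70 + 2 × 3337.60/3 ≈ 3393; y = 0.00 + 1 × 4172.00/3 ≈ 1391.

(3393, 1391)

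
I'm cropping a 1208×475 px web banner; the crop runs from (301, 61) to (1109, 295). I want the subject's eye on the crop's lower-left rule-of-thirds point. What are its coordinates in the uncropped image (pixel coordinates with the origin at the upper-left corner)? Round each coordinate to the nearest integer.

x = 570 px, y = 217 px

Crop width = 1109 − 301 = 808 px; one third is 269.33 px.
Crop height = 295 − 61 = 234 px; one third is 78.00 px.
The lower-left point is one-third across and two-thirds down within the crop:
x = 301 + 1 × 269.33 ≈ 570; y = 61 + 2 × 78.00 ≈ 217.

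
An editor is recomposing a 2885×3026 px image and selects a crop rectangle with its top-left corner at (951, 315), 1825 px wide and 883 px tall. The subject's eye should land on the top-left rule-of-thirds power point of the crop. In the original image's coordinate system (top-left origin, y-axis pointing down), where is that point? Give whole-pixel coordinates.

One third of the crop width 1825 is 608.33 px.
One third of the crop height 883 is 294.33 px.
The top-left point is one-third across and one-third down within the crop:
x = 951 + 1 × 608.33 ≈ 1559; y = 315 + 1 × 294.33 ≈ 609.

(1559, 609)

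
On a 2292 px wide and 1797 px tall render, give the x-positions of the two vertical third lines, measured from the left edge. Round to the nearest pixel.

x = 764 px and x = 1528 px

2292 / 3 = 764, so the vertical lines sit at one and two thirds of 2292.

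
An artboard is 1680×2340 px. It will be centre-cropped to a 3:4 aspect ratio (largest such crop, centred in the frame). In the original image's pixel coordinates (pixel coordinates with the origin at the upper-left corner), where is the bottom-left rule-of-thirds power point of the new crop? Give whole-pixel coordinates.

1680/2340 < 3/4, so the 3:4 crop keeps the full width 1680 and trims height to 1680 × 4/3 = 2240.00 px.
Top offset = (2340 − 2240.00)/2 = 50.00 px; left offset = 0.
Bottom-left is one-third across and two-thirds down within the crop:
x = 0.00 + 1 × 1680.00/3 ≈ 560; y = 50.00 + 2 × 2240.00/3 ≈ 1543.

x = 560 px, y = 1543 px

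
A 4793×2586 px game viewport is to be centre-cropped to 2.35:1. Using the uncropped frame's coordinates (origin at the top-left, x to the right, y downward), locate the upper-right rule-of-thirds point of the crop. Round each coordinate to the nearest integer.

4793/2586 < 2.35/1, so the 2.35:1 crop keeps the full width 4793 and trims height to 4793 × 1/2.35 = 2039.57 px.
Top offset = (2586 − 2039.57)/2 = 273.21 px; left offset = 0.
Upper-right is two-thirds across and one-third down within the crop:
x = 0.00 + 2 × 4793.00/3 ≈ 3195; y = 273.21 + 1 × 2039.57/3 ≈ 953.

x = 3195 px, y = 953 px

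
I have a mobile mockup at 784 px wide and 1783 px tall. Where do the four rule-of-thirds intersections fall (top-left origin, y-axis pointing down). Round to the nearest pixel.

(261, 594), (523, 594), (261, 1189), (523, 1189)

One third of 784 is 261.33; one third of 1783 is 594.33.
Vertical third lines at x = 261 and x = 523; horizontal third lines at y = 594 and y = 1189.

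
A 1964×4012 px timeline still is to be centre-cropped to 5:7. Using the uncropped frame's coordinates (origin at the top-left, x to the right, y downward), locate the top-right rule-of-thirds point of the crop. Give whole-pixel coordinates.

x = 1309 px, y = 1548 px

1964/4012 < 5/7, so the 5:7 crop keeps the full width 1964 and trims height to 1964 × 7/5 = 2749.60 px.
Top offset = (4012 − 2749.60)/2 = 631.20 px; left offset = 0.
Top-right is two-thirds across and one-third down within the crop:
x = 0.00 + 2 × 1964.00/3 ≈ 1309; y = 631.20 + 1 × 2749.60/3 ≈ 1548.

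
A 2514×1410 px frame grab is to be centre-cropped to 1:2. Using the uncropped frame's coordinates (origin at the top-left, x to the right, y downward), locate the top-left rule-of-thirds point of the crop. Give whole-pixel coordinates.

2514/1410 > 1/2, so the 1:2 crop keeps the full height 1410 and trims width to 1410 × 1/2 = 705.00 px.
Left offset = (2514 − 705.00)/2 = 904.50 px; top offset = 0.
Top-left is one-third across and one-third down within the crop:
x = 904.50 + 1 × 705.00/3 ≈ 1140; y = 0.00 + 1 × 1410.00/3 ≈ 470.

x = 1140 px, y = 470 px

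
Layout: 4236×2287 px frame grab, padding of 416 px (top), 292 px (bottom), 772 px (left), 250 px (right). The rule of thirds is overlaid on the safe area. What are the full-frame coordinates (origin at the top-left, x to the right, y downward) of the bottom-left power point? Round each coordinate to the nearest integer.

Content width = 4236 − 772 − 250 = 3214 px; content height = 2287 − 416 − 292 = 1579 px.
Bottom-left is one-third across and two-thirds down within the safe area.
x = 772 + 1 × 3214/3 = 772 + 1071.33 ≈ 1843
y = 416 + 2 × 1579/3 = 416 + 1052.67 ≈ 1469

(1843, 1469)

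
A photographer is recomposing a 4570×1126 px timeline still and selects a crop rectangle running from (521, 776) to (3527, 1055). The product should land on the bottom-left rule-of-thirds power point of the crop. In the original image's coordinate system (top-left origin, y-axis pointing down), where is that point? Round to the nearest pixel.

(1523, 962)

Crop width = 3527 − 521 = 3006 px; one third is 1002.00 px.
Crop height = 1055 − 776 = 279 px; one third is 93.00 px.
The bottom-left point is one-third across and two-thirds down within the crop:
x = 521 + 1 × 1002.00 ≈ 1523; y = 776 + 2 × 93.00 ≈ 962.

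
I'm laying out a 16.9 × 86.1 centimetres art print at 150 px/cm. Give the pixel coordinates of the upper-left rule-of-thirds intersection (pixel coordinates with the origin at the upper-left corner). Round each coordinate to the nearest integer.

x = 845 px, y = 4305 px

In pixels the canvas is 16.9 × 150 = 2535 wide and 86.1 × 150 = 12915 tall.
The upper-left point is one-third across and one-third down:
x = 1 × 2535/3 ≈ 845; y = 1 × 12915/3 ≈ 4305.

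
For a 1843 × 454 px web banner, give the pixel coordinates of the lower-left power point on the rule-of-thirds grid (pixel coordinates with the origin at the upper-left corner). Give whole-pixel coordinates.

(614, 303)

The lower-left point sits one-third of the way across and two-thirds of the way down.
x = 1 × 1843/3 ≈ 614; y = 2 × 454/3 ≈ 303.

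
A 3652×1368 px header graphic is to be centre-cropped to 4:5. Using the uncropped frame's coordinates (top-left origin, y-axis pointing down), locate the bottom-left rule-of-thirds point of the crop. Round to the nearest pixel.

3652/1368 > 4/5, so the 4:5 crop keeps the full height 1368 and trims width to 1368 × 4/5 = 1094.40 px.
Left offset = (3652 − 1094.40)/2 = 1278.80 px; top offset = 0.
Bottom-left is one-third across and two-thirds down within the crop:
x = 1278.80 + 1 × 1094.40/3 ≈ 1644; y = 0.00 + 2 × 1368.00/3 ≈ 912.

x = 1644 px, y = 912 px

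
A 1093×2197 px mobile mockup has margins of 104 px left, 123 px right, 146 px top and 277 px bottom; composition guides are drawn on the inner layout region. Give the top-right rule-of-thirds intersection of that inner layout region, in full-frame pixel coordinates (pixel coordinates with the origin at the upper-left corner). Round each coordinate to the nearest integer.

Content width = 1093 − 104 − 123 = 866 px; content height = 2197 − 146 − 277 = 1774 px.
Top-right is two-thirds across and one-third down within the inner layout region.
x = 104 + 2 × 866/3 = 104 + 577.33 ≈ 681
y = 146 + 1 × 1774/3 = 146 + 591.33 ≈ 737

x = 681 px, y = 737 px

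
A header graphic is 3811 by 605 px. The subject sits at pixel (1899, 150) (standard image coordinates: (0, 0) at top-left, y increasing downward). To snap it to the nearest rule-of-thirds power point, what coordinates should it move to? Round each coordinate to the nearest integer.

x = 1270 px, y = 202 px

Third lines: x ∈ {1270, 2541}, y ∈ {202, 403}.
1899 is closer to x = 1270; 150 is closer to y = 202.
So the nearest intersection is the upper-left power point.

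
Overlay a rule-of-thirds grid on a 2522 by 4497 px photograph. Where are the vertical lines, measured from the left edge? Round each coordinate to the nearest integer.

2522 / 3 = 840.67, so the vertical lines sit at one and two thirds of 2522.

841 px and 1681 px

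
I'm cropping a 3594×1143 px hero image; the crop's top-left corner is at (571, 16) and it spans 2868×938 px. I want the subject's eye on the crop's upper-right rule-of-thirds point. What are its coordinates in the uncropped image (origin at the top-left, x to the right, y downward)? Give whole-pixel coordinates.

One third of the crop width 2868 is 956.00 px.
One third of the crop height 938 is 312.67 px.
The upper-right point is two-thirds across and one-third down within the crop:
x = 571 + 2 × 956.00 ≈ 2483; y = 16 + 1 × 312.67 ≈ 329.

(2483, 329)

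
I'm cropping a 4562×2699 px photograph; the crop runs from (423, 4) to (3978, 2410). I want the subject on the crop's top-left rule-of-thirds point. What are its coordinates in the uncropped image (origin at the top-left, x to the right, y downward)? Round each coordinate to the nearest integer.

x = 1608 px, y = 806 px

Crop width = 3978 − 423 = 3555 px; one third is 1185.00 px.
Crop height = 2410 − 4 = 2406 px; one third is 802.00 px.
The top-left point is one-third across and one-third down within the crop:
x = 423 + 1 × 1185.00 ≈ 1608; y = 4 + 1 × 802.00 ≈ 806.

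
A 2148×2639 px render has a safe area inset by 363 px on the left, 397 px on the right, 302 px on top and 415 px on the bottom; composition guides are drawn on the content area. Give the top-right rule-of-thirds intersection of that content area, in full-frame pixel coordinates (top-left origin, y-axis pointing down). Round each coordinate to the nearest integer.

Content width = 2148 − 363 − 397 = 1388 px; content height = 2639 − 302 − 415 = 1922 px.
Top-right is two-thirds across and one-third down within the content area.
x = 363 + 2 × 1388/3 = 363 + 925.33 ≈ 1288
y = 302 + 1 × 1922/3 = 302 + 640.67 ≈ 943

x = 1288 px, y = 943 px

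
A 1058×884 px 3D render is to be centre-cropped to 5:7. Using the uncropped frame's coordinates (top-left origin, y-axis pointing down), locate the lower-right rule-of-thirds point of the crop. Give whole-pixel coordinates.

1058/884 > 5/7, so the 5:7 crop keeps the full height 884 and trims width to 884 × 5/7 = 631.43 px.
Left offset = (1058 − 631.43)/2 = 213.29 px; top offset = 0.
Lower-right is two-thirds across and two-thirds down within the crop:
x = 213.29 + 2 × 631.43/3 ≈ 634; y = 0.00 + 2 × 884.00/3 ≈ 589.

(634, 589)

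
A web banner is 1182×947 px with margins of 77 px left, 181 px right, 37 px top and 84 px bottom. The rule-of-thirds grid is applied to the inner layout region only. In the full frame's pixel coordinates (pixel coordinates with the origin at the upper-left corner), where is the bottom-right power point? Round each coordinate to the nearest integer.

x = 693 px, y = 588 px

Content width = 1182 − 77 − 181 = 924 px; content height = 947 − 37 − 84 = 826 px.
Bottom-right is two-thirds across and two-thirds down within the inner layout region.
x = 77 + 2 × 924/3 = 77 + 616.00 ≈ 693
y = 37 + 2 × 826/3 = 37 + 550.67 ≈ 588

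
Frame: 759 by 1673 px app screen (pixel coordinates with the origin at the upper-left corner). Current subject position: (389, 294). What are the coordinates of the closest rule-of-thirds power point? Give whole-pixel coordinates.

x = 506 px, y = 558 px

Third lines: x ∈ {253, 506}, y ∈ {558, 1115}.
389 is closer to x = 506; 294 is closer to y = 558.
So the nearest intersection is the upper-right power point.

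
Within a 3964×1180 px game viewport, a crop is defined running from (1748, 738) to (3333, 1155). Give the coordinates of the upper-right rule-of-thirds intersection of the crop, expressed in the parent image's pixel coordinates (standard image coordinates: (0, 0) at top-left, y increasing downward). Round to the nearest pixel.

Crop width = 3333 − 1748 = 1585 px; one third is 528.33 px.
Crop height = 1155 − 738 = 417 px; one third is 139.00 px.
The upper-right point is two-thirds across and one-third down within the crop:
x = 1748 + 2 × 528.33 ≈ 2805; y = 738 + 1 × 139.00 ≈ 877.

x = 2805 px, y = 877 px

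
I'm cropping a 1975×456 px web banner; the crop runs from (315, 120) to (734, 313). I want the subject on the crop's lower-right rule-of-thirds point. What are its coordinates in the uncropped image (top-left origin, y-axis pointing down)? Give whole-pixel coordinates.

x = 594 px, y = 249 px

Crop width = 734 − 315 = 419 px; one third is 139.67 px.
Crop height = 313 − 120 = 193 px; one third is 64.33 px.
The lower-right point is two-thirds across and two-thirds down within the crop:
x = 315 + 2 × 139.67 ≈ 594; y = 120 + 2 × 64.33 ≈ 249.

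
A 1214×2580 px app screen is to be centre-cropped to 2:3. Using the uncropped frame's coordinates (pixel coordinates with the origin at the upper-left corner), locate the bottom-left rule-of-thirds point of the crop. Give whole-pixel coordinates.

1214/2580 < 2/3, so the 2:3 crop keeps the full width 1214 and trims height to 1214 × 3/2 = 1821.00 px.
Top offset = (2580 − 1821.00)/2 = 379.50 px; left offset = 0.
Bottom-left is one-third across and two-thirds down within the crop:
x = 0.00 + 1 × 1214.00/3 ≈ 405; y = 379.50 + 2 × 1821.00/3 ≈ 1594.

x = 405 px, y = 1594 px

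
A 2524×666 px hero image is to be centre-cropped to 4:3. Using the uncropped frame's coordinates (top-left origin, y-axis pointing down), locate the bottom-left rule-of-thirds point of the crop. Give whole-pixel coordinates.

x = 1114 px, y = 444 px

2524/666 > 4/3, so the 4:3 crop keeps the full height 666 and trims width to 666 × 4/3 = 888.00 px.
Left offset = (2524 − 888.00)/2 = 818.00 px; top offset = 0.
Bottom-left is one-third across and two-thirds down within the crop:
x = 818.00 + 1 × 888.00/3 ≈ 1114; y = 0.00 + 2 × 666.00/3 ≈ 444.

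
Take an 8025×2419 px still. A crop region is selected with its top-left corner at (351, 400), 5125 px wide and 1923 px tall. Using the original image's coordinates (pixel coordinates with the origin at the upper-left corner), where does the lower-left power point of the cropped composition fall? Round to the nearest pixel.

One third of the crop width 5125 is 1708.33 px.
One third of the crop height 1923 is 641.00 px.
The lower-left point is one-third across and two-thirds down within the crop:
x = 351 + 1 × 1708.33 ≈ 2059; y = 400 + 2 × 641.00 ≈ 1682.

x = 2059 px, y = 1682 px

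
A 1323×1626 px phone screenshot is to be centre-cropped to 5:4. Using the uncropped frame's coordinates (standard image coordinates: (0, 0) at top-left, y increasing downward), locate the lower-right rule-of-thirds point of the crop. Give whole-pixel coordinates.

x = 882 px, y = 989 px

1323/1626 < 5/4, so the 5:4 crop keeps the full width 1323 and trims height to 1323 × 4/5 = 1058.40 px.
Top offset = (1626 − 1058.40)/2 = 283.80 px; left offset = 0.
Lower-right is two-thirds across and two-thirds down within the crop:
x = 0.00 + 2 × 1323.00/3 ≈ 882; y = 283.80 + 2 × 1058.40/3 ≈ 989.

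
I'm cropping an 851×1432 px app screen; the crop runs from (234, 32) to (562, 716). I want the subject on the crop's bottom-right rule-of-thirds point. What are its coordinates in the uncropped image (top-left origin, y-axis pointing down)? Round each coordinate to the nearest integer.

(453, 488)

Crop width = 562 − 234 = 328 px; one third is 109.33 px.
Crop height = 716 − 32 = 684 px; one third is 228.00 px.
The bottom-right point is two-thirds across and two-thirds down within the crop:
x = 234 + 2 × 109.33 ≈ 453; y = 32 + 2 × 228.00 ≈ 488.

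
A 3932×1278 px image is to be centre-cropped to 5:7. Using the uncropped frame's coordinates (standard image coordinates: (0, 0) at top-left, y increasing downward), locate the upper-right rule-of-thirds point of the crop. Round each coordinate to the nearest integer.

x = 2118 px, y = 426 px

3932/1278 > 5/7, so the 5:7 crop keeps the full height 1278 and trims width to 1278 × 5/7 = 912.86 px.
Left offset = (3932 − 912.86)/2 = 1509.57 px; top offset = 0.
Upper-right is two-thirds across and one-third down within the crop:
x = 1509.57 + 2 × 912.86/3 ≈ 2118; y = 0.00 + 1 × 1278.00/3 ≈ 426.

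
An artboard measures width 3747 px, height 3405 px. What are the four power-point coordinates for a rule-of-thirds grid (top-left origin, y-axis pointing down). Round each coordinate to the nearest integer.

(1249, 1135), (2498, 1135), (1249, 2270), (2498, 2270)

One third of 3747 is 1249; one third of 3405 is 1135.
Vertical third lines at x = 1249 and x = 2498; horizontal third lines at y = 1135 and y = 2270.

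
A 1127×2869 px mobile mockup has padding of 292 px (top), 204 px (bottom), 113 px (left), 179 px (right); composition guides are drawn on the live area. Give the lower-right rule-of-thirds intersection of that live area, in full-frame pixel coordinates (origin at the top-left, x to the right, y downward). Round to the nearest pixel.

Content width = 1127 − 113 − 179 = 835 px; content height = 2869 − 292 − 204 = 2373 px.
Lower-right is two-thirds across and two-thirds down within the live area.
x = 113 + 2 × 835/3 = 113 + 556.67 ≈ 670
y = 292 + 2 × 2373/3 = 292 + 1582.00 ≈ 1874

x = 670 px, y = 1874 px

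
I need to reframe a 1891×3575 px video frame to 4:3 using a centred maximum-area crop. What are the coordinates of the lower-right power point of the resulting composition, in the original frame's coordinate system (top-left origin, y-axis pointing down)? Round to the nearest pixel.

(1261, 2024)

1891/3575 < 4/3, so the 4:3 crop keeps the full width 1891 and trims height to 1891 × 3/4 = 1418.25 px.
Top offset = (3575 − 1418.25)/2 = 1078.38 px; left offset = 0.
Lower-right is two-thirds across and two-thirds down within the crop:
x = 0.00 + 2 × 1891.00/3 ≈ 1261; y = 1078.38 + 2 × 1418.25/3 ≈ 2024.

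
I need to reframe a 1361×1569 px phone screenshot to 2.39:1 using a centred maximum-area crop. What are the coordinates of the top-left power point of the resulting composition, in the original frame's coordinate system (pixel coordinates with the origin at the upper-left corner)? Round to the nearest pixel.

1361/1569 < 2.39/1, so the 2.39:1 crop keeps the full width 1361 and trims height to 1361 × 1/2.39 = 569.46 px.
Top offset = (1569 − 569.46)/2 = 499.77 px; left offset = 0.
Top-left is one-third across and one-third down within the crop:
x = 0.00 + 1 × 1361.00/3 ≈ 454; y = 499.77 + 1 × 569.46/3 ≈ 690.

(454, 690)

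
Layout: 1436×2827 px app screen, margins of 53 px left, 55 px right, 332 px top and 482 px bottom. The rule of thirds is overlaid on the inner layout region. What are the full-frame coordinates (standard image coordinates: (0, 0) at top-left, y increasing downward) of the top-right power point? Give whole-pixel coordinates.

x = 938 px, y = 1003 px

Content width = 1436 − 53 − 55 = 1328 px; content height = 2827 − 332 − 482 = 2013 px.
Top-right is two-thirds across and one-third down within the inner layout region.
x = 53 + 2 × 1328/3 = 53 + 885.33 ≈ 938
y = 332 + 1 × 2013/3 = 332 + 671.00 ≈ 1003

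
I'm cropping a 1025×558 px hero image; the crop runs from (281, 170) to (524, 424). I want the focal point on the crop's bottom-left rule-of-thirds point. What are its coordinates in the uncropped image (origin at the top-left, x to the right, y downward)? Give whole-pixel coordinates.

x = 362 px, y = 339 px

Crop width = 524 − 281 = 243 px; one third is 81.00 px.
Crop height = 424 − 170 = 254 px; one third is 84.67 px.
The bottom-left point is one-third across and two-thirds down within the crop:
x = 281 + 1 × 81.00 ≈ 362; y = 170 + 2 × 84.67 ≈ 339.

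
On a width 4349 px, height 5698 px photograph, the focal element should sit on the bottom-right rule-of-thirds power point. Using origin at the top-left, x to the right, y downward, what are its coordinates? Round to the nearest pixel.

(2899, 3799)

The bottom-right point sits two-thirds of the way across and two-thirds of the way down.
x = 2 × 4349/3 ≈ 2899; y = 2 × 5698/3 ≈ 3799.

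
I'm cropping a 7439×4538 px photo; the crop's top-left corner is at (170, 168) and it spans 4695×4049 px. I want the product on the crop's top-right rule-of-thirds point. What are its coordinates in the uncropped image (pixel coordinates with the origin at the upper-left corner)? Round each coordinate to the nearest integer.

One third of the crop width 4695 is 1565.00 px.
One third of the crop height 4049 is 1349.67 px.
The top-right point is two-thirds across and one-third down within the crop:
x = 170 + 2 × 1565.00 ≈ 3300; y = 168 + 1 × 1349.67 ≈ 1518.

x = 3300 px, y = 1518 px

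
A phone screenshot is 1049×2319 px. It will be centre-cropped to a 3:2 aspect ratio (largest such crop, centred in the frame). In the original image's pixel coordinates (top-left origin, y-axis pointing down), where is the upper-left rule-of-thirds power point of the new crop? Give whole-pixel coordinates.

x = 350 px, y = 1043 px

1049/2319 < 3/2, so the 3:2 crop keeps the full width 1049 and trims height to 1049 × 2/3 = 699.33 px.
Top offset = (2319 − 699.33)/2 = 809.83 px; left offset = 0.
Upper-left is one-third across and one-third down within the crop:
x = 0.00 + 1 × 1049.00/3 ≈ 350; y = 809.83 + 1 × 699.33/3 ≈ 1043.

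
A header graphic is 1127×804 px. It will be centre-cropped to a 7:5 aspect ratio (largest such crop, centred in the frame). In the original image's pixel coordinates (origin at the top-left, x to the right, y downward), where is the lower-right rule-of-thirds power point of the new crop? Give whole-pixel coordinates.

(751, 536)

1127/804 > 7/5, so the 7:5 crop keeps the full height 804 and trims width to 804 × 7/5 = 1125.60 px.
Left offset = (1127 − 1125.60)/2 = 0.70 px; top offset = 0.
Lower-right is two-thirds across and two-thirds down within the crop:
x = 0.70 + 2 × 1125.60/3 ≈ 751; y = 0.00 + 2 × 804.00/3 ≈ 536.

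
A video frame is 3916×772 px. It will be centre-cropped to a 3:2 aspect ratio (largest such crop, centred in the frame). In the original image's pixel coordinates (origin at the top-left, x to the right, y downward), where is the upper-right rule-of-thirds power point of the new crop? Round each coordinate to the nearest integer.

(2151, 257)

3916/772 > 3/2, so the 3:2 crop keeps the full height 772 and trims width to 772 × 3/2 = 1158.00 px.
Left offset = (3916 − 1158.00)/2 = 1379.00 px; top offset = 0.
Upper-right is two-thirds across and one-third down within the crop:
x = 1379.00 + 2 × 1158.00/3 ≈ 2151; y = 0.00 + 1 × 772.00/3 ≈ 257.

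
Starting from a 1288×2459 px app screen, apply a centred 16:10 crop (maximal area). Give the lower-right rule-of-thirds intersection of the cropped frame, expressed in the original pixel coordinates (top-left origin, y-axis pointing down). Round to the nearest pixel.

(859, 1364)

1288/2459 < 16/10, so the 16:10 crop keeps the full width 1288 and trims height to 1288 × 10/16 = 805.00 px.
Top offset = (2459 − 805.00)/2 = 827.00 px; left offset = 0.
Lower-right is two-thirds across and two-thirds down within the crop:
x = 0.00 + 2 × 1288.00/3 ≈ 859; y = 827.00 + 2 × 805.00/3 ≈ 1364.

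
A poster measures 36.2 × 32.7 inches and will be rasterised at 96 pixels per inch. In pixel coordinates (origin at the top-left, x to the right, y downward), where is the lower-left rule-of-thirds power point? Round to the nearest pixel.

(1158, 2093)

In pixels the canvas is 36.2 × 96 = 3475.2 wide and 32.7 × 96 = 3139.2 tall.
The lower-left point is one-third across and two-thirds down:
x = 1 × 3475.2/3 ≈ 1158; y = 2 × 3139.2/3 ≈ 2093.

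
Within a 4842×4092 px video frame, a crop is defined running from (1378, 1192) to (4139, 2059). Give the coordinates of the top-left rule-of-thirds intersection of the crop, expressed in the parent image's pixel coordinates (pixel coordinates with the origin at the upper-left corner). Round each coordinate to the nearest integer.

(2298, 1481)

Crop width = 4139 − 1378 = 2761 px; one third is 920.33 px.
Crop height = 2059 − 1192 = 867 px; one third is 289.00 px.
The top-left point is one-third across and one-third down within the crop:
x = 1378 + 1 × 920.33 ≈ 2298; y = 1192 + 1 × 289.00 ≈ 1481.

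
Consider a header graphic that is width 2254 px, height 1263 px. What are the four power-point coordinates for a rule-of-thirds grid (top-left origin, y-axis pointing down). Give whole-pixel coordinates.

One third of 2254 is 751.33; one third of 1263 is 421.
Vertical third lines at x = 751 and x = 1503; horizontal third lines at y = 421 and y = 842.

(751, 421), (1503, 421), (751, 842), (1503, 842)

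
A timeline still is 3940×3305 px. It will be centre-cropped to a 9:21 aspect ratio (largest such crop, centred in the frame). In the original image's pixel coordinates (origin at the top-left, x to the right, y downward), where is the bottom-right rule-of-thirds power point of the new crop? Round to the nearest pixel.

(2206, 2203)

3940/3305 > 9/21, so the 9:21 crop keeps the full height 3305 and trims width to 3305 × 9/21 = 1416.43 px.
Left offset = (3940 − 1416.43)/2 = 1261.79 px; top offset = 0.
Bottom-right is two-thirds across and two-thirds down within the crop:
x = 1261.79 + 2 × 1416.43/3 ≈ 2206; y = 0.00 + 2 × 3305.00/3 ≈ 2203.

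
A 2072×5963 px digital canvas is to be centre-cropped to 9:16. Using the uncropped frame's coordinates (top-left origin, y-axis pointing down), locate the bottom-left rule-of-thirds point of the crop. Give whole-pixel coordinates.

(691, 3595)

2072/5963 < 9/16, so the 9:16 crop keeps the full width 2072 and trims height to 2072 × 16/9 = 3683.56 px.
Top offset = (5963 − 3683.56)/2 = 1139.72 px; left offset = 0.
Bottom-left is one-third across and two-thirds down within the crop:
x = 0.00 + 1 × 2072.00/3 ≈ 691; y = 1139.72 + 2 × 3683.56/3 ≈ 3595.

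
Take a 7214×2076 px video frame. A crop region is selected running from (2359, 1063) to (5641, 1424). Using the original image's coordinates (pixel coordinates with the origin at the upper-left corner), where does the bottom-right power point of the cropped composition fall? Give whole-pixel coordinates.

Crop width = 5641 − 2359 = 3282 px; one third is 1094.00 px.
Crop height = 1424 − 1063 = 361 px; one third is 120.33 px.
The bottom-right point is two-thirds across and two-thirds down within the crop:
x = 2359 + 2 × 1094.00 ≈ 4547; y = 1063 + 2 × 120.33 ≈ 1304.

(4547, 1304)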